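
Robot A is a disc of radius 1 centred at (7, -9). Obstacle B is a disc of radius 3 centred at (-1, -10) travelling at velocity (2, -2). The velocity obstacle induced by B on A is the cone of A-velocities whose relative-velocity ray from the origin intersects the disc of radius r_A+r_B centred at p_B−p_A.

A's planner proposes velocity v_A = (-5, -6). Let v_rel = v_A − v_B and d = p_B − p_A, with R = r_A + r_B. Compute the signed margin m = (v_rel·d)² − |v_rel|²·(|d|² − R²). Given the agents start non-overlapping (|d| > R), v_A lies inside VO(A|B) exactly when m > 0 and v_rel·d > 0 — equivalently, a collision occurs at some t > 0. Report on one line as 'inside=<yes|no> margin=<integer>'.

d = (-8, -1),  |d|² = 65;  R = 1+3 = 4,  c = 65−4² = 49
v_rel = (-7, -4),  |v_rel|² = 65;  v_rel·d = (-7)·(-8) + (-4)·(-1) = 60
65·t² − 120·t + 49 = 0  ⇒  m = 60² − 65·49 = 415
m = 415 > 0,  v_rel·d = 60 > 0  ⇒  inside

inside=yes margin=415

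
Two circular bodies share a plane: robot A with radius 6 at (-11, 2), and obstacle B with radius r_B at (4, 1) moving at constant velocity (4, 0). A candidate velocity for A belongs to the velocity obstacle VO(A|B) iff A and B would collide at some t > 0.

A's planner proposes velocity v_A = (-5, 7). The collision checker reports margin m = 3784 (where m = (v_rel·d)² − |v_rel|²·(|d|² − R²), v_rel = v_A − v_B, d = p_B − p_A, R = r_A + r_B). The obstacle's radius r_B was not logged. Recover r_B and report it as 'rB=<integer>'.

m = 3784
d = (15, -1);  v_rel = (-9, 7),  |v_rel|² = 130
v_rel×d = (-9)·(-1) − (7)·(15) = -96
since m = R²·130 − (-96)²:  R² = (9216 + 3784) / 130 = 100
R = √100 = 10  ⇒  r_B = 10 − 6 = 4

rB=4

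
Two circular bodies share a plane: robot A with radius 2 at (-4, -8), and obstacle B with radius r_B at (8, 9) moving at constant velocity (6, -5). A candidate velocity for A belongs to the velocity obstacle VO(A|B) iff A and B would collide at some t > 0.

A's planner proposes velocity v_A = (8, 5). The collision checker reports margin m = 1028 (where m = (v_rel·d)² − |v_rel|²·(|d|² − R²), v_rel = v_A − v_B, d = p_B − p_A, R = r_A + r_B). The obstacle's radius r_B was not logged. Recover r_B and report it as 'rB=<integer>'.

m = 1028
d = (12, 17);  v_rel = (2, 10),  |v_rel|² = 104
v_rel×d = (2)·(17) − (10)·(12) = -86
since m = R²·104 − (-86)²:  R² = (7396 + 1028) / 104 = 81
R = √81 = 9  ⇒  r_B = 9 − 2 = 7

rB=7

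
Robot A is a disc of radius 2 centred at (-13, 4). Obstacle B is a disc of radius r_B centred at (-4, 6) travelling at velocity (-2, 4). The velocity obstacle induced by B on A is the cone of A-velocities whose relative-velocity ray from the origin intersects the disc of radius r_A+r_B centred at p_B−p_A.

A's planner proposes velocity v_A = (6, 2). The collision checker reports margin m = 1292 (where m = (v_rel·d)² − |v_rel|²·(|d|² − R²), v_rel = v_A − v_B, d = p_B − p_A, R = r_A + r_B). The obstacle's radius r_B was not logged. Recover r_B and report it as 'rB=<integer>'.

m = 1292
d = (9, 2);  v_rel = (8, -2),  |v_rel|² = 68
v_rel×d = (8)·(2) − (-2)·(9) = 34
since m = R²·68 − 34²:  R² = (1156 + 1292) / 68 = 36
R = √36 = 6  ⇒  r_B = 6 − 2 = 4

rB=4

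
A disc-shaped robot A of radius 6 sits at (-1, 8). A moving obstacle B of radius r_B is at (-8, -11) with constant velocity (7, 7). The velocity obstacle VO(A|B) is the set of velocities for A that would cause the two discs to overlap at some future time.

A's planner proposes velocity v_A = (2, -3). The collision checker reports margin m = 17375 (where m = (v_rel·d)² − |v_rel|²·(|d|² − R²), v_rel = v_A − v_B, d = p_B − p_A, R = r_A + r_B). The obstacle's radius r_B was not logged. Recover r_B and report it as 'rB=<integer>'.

m = 17375
d = (-7, -19);  v_rel = (-5, -10),  |v_rel|² = 125
v_rel×d = (-5)·(-19) − (-10)·(-7) = 25
since m = R²·125 − 25²:  R² = (625 + 17375) / 125 = 144
R = √144 = 12  ⇒  r_B = 12 − 6 = 6

rB=6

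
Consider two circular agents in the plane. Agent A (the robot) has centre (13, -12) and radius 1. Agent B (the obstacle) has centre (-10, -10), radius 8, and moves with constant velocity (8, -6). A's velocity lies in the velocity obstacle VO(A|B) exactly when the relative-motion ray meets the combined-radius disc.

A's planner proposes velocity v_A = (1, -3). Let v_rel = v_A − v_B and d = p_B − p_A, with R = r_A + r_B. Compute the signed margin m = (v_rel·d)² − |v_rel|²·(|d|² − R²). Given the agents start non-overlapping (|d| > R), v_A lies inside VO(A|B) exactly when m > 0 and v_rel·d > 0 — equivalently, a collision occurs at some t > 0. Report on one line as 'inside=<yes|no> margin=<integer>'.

d = (-23, 2),  |d|² = 533;  R = 1+8 = 9,  c = 533−9² = 452
v_rel = (-7, 3),  |v_rel|² = 58;  v_rel·d = (-7)·(-23) + (3)·(2) = 167
58·t² − 334·t + 452 = 0  ⇒  m = 167² − 58·452 = 1673
m = 1673 > 0,  v_rel·d = 167 > 0  ⇒  inside

inside=yes margin=1673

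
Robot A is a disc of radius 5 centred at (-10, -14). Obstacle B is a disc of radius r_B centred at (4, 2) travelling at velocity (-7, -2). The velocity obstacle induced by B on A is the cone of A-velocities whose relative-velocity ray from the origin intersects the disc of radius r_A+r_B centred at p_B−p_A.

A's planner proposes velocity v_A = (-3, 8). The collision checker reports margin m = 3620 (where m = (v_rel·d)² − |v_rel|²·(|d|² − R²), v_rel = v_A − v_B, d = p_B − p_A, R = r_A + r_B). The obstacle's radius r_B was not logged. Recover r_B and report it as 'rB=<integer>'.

m = 3620
d = (14, 16);  v_rel = (4, 10),  |v_rel|² = 116
v_rel×d = (4)·(16) − (10)·(14) = -76
since m = R²·116 − (-76)²:  R² = (5776 + 3620) / 116 = 81
R = √81 = 9  ⇒  r_B = 9 − 5 = 4

rB=4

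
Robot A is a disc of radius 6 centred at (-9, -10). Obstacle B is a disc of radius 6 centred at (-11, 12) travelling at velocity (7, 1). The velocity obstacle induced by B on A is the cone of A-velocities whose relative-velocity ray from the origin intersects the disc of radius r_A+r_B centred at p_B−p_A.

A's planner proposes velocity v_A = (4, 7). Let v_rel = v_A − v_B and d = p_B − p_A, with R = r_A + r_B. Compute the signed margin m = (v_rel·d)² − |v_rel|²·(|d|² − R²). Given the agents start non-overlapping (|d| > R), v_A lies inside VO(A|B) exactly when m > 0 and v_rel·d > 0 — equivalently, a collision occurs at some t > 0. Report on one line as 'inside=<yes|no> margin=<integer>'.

d = (-2, 22),  |d|² = 488;  R = 6+6 = 12,  c = 488−12² = 344
v_rel = (-3, 6),  |v_rel|² = 45;  v_rel·d = (-3)·(-2) + (6)·(22) = 138
45·t² − 276·t + 344 = 0  ⇒  m = 138² − 45·344 = 3564
m = 3564 > 0,  v_rel·d = 138 > 0  ⇒  inside

inside=yes margin=3564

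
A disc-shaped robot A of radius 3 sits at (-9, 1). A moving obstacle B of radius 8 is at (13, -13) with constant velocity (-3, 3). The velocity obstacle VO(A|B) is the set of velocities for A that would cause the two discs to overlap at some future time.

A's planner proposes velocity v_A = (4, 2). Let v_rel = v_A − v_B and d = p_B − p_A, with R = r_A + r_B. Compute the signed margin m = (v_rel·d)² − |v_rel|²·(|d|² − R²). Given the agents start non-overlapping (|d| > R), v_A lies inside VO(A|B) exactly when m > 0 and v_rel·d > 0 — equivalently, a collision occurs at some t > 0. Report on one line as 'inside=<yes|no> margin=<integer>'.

d = (22, -14),  |d|² = 680;  R = 3+8 = 11,  c = 680−11² = 559
v_rel = (7, -1),  |v_rel|² = 50;  v_rel·d = (7)·(22) + (-1)·(-14) = 168
50·t² − 336·t + 559 = 0  ⇒  m = 168² − 50·559 = 274
m = 274 > 0,  v_rel·d = 168 > 0  ⇒  inside

inside=yes margin=274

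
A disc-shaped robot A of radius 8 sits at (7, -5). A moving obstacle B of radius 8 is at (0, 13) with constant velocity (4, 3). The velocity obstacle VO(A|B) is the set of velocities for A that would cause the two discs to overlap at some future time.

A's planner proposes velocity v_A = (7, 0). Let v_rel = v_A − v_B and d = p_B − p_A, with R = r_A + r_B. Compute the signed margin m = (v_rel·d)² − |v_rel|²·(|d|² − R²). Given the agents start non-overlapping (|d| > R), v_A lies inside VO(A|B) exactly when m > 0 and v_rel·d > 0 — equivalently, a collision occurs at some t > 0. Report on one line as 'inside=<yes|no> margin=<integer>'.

d = (-7, 18),  |d|² = 373;  R = 8+8 = 16,  c = 373−16² = 117
v_rel = (3, -3),  |v_rel|² = 18;  v_rel·d = (3)·(-7) + (-3)·(18) = -75
18·t² + 150·t + 117 = 0  ⇒  m = (-75)² − 18·117 = 3519
m = 3519 > 0,  v_rel·d = -75 < 0  ⇒  outside

inside=no margin=3519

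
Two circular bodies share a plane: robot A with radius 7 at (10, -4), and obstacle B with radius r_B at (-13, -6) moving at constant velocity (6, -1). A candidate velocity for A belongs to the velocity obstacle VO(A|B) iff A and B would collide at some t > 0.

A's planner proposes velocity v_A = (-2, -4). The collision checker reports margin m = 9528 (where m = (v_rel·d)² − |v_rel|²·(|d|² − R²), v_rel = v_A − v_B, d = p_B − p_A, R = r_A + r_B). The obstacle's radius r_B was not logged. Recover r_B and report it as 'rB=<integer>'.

m = 9528
d = (-23, -2);  v_rel = (-8, -3),  |v_rel|² = 73
v_rel×d = (-8)·(-2) − (-3)·(-23) = -53
since m = R²·73 − (-53)²:  R² = (2809 + 9528) / 73 = 169
R = √169 = 13  ⇒  r_B = 13 − 7 = 6

rB=6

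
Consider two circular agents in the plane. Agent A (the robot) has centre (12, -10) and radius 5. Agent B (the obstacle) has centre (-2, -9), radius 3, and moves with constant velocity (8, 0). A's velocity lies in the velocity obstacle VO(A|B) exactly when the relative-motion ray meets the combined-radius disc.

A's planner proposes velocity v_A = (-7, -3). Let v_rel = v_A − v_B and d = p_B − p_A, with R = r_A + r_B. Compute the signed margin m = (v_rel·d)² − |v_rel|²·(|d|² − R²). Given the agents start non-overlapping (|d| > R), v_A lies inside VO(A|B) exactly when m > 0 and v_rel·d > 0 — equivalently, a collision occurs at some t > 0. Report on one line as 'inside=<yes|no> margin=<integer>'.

d = (-14, 1),  |d|² = 197;  R = 5+3 = 8,  c = 197−8² = 133
v_rel = (-15, -3),  |v_rel|² = 234;  v_rel·d = (-15)·(-14) + (-3)·(1) = 207
234·t² − 414·t + 133 = 0  ⇒  m = 207² − 234·133 = 11727
m = 11727 > 0,  v_rel·d = 207 > 0  ⇒  inside

inside=yes margin=11727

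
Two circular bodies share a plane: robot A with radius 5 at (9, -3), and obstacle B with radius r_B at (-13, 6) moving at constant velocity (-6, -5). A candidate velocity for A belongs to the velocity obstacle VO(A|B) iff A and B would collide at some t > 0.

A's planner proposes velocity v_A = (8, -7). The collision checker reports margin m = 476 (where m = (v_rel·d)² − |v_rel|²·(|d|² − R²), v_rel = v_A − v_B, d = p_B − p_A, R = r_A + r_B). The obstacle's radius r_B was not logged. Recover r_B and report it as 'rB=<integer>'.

m = 476
d = (-22, 9);  v_rel = (14, -2),  |v_rel|² = 200
v_rel×d = (14)·(9) − (-2)·(-22) = 82
since m = R²·200 − 82²:  R² = (6724 + 476) / 200 = 36
R = √36 = 6  ⇒  r_B = 6 − 5 = 1

rB=1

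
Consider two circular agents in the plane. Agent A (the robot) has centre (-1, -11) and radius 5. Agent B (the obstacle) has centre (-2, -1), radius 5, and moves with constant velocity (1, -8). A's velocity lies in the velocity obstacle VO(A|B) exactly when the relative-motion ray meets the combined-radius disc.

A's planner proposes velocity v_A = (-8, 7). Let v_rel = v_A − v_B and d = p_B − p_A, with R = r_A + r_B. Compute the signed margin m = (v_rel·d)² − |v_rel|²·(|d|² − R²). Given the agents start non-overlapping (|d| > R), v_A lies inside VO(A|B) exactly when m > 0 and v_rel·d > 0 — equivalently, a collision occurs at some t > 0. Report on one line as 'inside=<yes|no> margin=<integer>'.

d = (-1, 10),  |d|² = 101;  R = 5+5 = 10,  c = 101−10² = 1
v_rel = (-9, 15),  |v_rel|² = 306;  v_rel·d = (-9)·(-1) + (15)·(10) = 159
306·t² − 318·t + 1 = 0  ⇒  m = 159² − 306·1 = 24975
m = 24975 > 0,  v_rel·d = 159 > 0  ⇒  inside

inside=yes margin=24975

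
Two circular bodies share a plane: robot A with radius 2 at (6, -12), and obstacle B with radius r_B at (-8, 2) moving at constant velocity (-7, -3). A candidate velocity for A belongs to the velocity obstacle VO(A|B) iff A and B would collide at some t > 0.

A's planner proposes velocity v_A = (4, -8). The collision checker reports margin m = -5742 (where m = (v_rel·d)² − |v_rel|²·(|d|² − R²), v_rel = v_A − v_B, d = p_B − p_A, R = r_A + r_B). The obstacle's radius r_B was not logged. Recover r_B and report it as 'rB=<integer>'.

m = -5742
d = (-14, 14);  v_rel = (11, -5),  |v_rel|² = 146
v_rel×d = (11)·(14) − (-5)·(-14) = 84
since m = R²·146 − 84²:  R² = (7056 + -5742) / 146 = 9
R = √9 = 3  ⇒  r_B = 3 − 2 = 1

rB=1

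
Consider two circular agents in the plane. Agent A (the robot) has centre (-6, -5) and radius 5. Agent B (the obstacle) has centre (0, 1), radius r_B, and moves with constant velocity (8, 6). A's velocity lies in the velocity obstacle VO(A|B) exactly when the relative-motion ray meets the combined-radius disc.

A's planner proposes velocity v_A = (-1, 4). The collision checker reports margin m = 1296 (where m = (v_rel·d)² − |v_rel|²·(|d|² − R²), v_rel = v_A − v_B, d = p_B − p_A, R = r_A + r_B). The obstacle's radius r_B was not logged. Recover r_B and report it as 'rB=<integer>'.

m = 1296
d = (6, 6);  v_rel = (-9, -2),  |v_rel|² = 85
v_rel×d = (-9)·(6) − (-2)·(6) = -42
since m = R²·85 − (-42)²:  R² = (1764 + 1296) / 85 = 36
R = √36 = 6  ⇒  r_B = 6 − 5 = 1

rB=1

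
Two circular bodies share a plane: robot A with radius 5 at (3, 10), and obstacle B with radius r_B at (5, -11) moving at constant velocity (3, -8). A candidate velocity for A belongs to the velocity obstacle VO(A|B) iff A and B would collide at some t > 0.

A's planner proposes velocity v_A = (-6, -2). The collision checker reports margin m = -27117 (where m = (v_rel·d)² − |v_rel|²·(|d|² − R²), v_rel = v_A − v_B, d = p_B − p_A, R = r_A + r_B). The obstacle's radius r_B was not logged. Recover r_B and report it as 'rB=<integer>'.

m = -27117
d = (2, -21);  v_rel = (-9, 6),  |v_rel|² = 117
v_rel×d = (-9)·(-21) − (6)·(2) = 177
since m = R²·117 − 177²:  R² = (31329 + -27117) / 117 = 36
R = √36 = 6  ⇒  r_B = 6 − 5 = 1

rB=1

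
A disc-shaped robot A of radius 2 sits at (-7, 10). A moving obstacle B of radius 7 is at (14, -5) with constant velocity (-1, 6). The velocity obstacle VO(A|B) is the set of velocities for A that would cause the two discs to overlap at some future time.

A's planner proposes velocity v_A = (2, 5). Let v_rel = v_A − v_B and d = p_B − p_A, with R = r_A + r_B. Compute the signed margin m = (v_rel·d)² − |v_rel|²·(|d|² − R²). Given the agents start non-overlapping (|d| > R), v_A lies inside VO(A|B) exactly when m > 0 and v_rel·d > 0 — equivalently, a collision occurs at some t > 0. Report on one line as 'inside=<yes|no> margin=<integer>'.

d = (21, -15),  |d|² = 666;  R = 2+7 = 9,  c = 666−9² = 585
v_rel = (3, -1),  |v_rel|² = 10;  v_rel·d = (3)·(21) + (-1)·(-15) = 78
10·t² − 156·t + 585 = 0  ⇒  m = 78² − 10·585 = 234
m = 234 > 0,  v_rel·d = 78 > 0  ⇒  inside

inside=yes margin=234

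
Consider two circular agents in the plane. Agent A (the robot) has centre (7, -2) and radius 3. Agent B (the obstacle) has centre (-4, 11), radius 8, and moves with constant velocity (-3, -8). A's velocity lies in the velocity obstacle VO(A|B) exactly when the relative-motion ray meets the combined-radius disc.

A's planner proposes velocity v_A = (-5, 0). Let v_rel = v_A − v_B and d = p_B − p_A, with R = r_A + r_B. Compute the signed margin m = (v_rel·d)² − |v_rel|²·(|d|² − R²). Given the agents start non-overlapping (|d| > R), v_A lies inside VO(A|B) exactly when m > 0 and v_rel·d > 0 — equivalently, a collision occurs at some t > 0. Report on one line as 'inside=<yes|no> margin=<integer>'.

d = (-11, 13),  |d|² = 290;  R = 3+8 = 11,  c = 290−11² = 169
v_rel = (-2, 8),  |v_rel|² = 68;  v_rel·d = (-2)·(-11) + (8)·(13) = 126
68·t² − 252·t + 169 = 0  ⇒  m = 126² − 68·169 = 4384
m = 4384 > 0,  v_rel·d = 126 > 0  ⇒  inside

inside=yes margin=4384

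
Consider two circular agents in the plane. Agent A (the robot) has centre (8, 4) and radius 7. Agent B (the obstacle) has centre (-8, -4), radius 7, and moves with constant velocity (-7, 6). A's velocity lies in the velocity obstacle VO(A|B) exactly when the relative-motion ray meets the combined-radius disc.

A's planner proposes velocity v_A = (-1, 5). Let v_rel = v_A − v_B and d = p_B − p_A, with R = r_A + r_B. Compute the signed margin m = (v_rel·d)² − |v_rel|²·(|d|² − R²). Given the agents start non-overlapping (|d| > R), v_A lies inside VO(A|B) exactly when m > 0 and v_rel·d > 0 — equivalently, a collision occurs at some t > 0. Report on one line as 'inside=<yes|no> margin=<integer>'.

d = (-16, -8),  |d|² = 320;  R = 7+7 = 14,  c = 320−14² = 124
v_rel = (6, -1),  |v_rel|² = 37;  v_rel·d = (6)·(-16) + (-1)·(-8) = -88
37·t² + 176·t + 124 = 0  ⇒  m = (-88)² − 37·124 = 3156
m = 3156 > 0,  v_rel·d = -88 < 0  ⇒  outside

inside=no margin=3156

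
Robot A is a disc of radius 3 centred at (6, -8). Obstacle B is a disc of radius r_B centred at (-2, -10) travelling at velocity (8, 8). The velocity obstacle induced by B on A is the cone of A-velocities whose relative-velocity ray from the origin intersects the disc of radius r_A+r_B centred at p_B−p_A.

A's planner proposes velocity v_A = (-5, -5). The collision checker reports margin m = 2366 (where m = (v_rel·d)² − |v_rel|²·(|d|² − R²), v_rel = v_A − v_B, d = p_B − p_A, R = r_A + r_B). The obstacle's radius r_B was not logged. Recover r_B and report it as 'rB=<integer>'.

m = 2366
d = (-8, -2);  v_rel = (-13, -13),  |v_rel|² = 338
v_rel×d = (-13)·(-2) − (-13)·(-8) = -78
since m = R²·338 − (-78)²:  R² = (6084 + 2366) / 338 = 25
R = √25 = 5  ⇒  r_B = 5 − 3 = 2

rB=2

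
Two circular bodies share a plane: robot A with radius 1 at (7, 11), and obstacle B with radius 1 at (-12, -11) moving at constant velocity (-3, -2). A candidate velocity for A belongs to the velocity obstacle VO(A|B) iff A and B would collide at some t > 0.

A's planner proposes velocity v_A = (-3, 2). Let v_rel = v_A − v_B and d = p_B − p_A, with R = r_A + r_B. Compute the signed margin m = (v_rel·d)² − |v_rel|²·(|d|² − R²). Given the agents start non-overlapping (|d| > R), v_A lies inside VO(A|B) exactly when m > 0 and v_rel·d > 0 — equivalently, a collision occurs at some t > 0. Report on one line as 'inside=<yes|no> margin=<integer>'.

d = (-19, -22),  |d|² = 845;  R = 1+1 = 2,  c = 845−2² = 841
v_rel = (0, 4),  |v_rel|² = 16;  v_rel·d = (0)·(-19) + (4)·(-22) = -88
16·t² + 176·t + 841 = 0  ⇒  m = (-88)² − 16·841 = -5712
m = -5712 < 0,  v_rel·d = -88 < 0  ⇒  outside

inside=no margin=-5712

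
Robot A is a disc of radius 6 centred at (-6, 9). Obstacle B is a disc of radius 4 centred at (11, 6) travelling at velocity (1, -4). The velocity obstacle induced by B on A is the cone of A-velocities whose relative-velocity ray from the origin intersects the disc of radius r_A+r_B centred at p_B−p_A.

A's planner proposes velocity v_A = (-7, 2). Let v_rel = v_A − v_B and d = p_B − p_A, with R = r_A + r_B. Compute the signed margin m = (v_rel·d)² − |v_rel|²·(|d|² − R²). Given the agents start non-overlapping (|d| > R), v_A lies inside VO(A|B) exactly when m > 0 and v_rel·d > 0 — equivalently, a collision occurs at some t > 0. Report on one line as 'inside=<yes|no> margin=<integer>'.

d = (17, -3),  |d|² = 298;  R = 6+4 = 10,  c = 298−10² = 198
v_rel = (-8, 6),  |v_rel|² = 100;  v_rel·d = (-8)·(17) + (6)·(-3) = -154
100·t² + 308·t + 198 = 0  ⇒  m = (-154)² − 100·198 = 3916
m = 3916 > 0,  v_rel·d = -154 < 0  ⇒  outside

inside=no margin=3916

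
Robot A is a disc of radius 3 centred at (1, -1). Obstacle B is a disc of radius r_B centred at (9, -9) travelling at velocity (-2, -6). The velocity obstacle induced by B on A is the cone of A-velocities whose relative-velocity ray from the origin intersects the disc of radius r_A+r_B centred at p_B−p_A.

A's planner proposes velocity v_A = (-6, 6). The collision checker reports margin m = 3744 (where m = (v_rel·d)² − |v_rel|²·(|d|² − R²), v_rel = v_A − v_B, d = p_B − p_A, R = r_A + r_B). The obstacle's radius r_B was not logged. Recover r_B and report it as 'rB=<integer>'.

m = 3744
d = (8, -8);  v_rel = (-4, 12),  |v_rel|² = 160
v_rel×d = (-4)·(-8) − (12)·(8) = -64
since m = R²·160 − (-64)²:  R² = (4096 + 3744) / 160 = 49
R = √49 = 7  ⇒  r_B = 7 − 3 = 4

rB=4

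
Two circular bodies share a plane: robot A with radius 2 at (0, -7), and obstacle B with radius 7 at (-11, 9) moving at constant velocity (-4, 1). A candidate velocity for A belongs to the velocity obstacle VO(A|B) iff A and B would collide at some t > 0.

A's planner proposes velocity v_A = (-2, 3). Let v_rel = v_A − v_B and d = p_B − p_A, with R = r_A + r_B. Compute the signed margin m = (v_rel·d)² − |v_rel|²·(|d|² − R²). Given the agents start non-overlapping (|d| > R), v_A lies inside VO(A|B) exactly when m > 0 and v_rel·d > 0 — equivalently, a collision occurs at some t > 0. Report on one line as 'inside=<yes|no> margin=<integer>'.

d = (-11, 16),  |d|² = 377;  R = 2+7 = 9,  c = 377−9² = 296
v_rel = (2, 2),  |v_rel|² = 8;  v_rel·d = (2)·(-11) + (2)·(16) = 10
8·t² − 20·t + 296 = 0  ⇒  m = 10² − 8·296 = -2268
m = -2268 < 0,  v_rel·d = 10 > 0  ⇒  outside

inside=no margin=-2268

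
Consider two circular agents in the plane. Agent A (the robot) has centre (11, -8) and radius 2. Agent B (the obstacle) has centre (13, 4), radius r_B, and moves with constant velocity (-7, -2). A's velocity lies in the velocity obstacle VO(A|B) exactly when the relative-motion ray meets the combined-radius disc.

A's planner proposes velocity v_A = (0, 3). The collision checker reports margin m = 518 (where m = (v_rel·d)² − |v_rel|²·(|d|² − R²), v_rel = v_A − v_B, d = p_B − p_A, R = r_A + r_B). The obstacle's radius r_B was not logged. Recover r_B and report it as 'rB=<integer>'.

m = 518
d = (2, 12);  v_rel = (7, 5),  |v_rel|² = 74
v_rel×d = (7)·(12) − (5)·(2) = 74
since m = R²·74 − 74²:  R² = (5476 + 518) / 74 = 81
R = √81 = 9  ⇒  r_B = 9 − 2 = 7

rB=7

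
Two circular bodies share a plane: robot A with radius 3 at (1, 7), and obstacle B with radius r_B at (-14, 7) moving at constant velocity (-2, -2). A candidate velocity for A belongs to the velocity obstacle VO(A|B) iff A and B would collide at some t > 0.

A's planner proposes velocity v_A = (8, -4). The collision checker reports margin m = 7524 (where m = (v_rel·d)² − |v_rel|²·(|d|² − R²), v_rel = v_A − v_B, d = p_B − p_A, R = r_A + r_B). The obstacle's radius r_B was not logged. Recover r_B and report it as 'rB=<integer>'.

m = 7524
d = (-15, 0);  v_rel = (10, -2),  |v_rel|² = 104
v_rel×d = (10)·(0) − (-2)·(-15) = -30
since m = R²·104 − (-30)²:  R² = (900 + 7524) / 104 = 81
R = √81 = 9  ⇒  r_B = 9 − 3 = 6

rB=6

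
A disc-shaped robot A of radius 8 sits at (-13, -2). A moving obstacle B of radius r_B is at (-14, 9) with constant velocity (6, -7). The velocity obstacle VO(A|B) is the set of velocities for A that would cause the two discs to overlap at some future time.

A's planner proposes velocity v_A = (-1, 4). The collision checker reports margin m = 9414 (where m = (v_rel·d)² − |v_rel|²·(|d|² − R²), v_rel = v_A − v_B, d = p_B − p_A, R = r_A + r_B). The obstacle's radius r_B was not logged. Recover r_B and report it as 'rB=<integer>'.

m = 9414
d = (-1, 11);  v_rel = (-7, 11),  |v_rel|² = 170
v_rel×d = (-7)·(11) − (11)·(-1) = -66
since m = R²·170 − (-66)²:  R² = (4356 + 9414) / 170 = 81
R = √81 = 9  ⇒  r_B = 9 − 8 = 1

rB=1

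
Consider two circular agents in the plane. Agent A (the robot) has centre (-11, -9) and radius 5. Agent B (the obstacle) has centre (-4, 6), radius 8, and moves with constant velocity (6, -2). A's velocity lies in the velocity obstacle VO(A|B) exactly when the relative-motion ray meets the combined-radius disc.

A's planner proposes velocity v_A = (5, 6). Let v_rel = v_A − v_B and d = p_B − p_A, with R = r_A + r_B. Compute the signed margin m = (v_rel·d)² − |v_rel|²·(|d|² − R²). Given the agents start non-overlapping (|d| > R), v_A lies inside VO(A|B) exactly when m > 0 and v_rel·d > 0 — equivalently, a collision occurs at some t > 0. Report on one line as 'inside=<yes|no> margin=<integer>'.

d = (7, 15),  |d|² = 274;  R = 5+8 = 13,  c = 274−13² = 105
v_rel = (-1, 8),  |v_rel|² = 65;  v_rel·d = (-1)·(7) + (8)·(15) = 113
65·t² − 226·t + 105 = 0  ⇒  m = 113² − 65·105 = 5944
m = 5944 > 0,  v_rel·d = 113 > 0  ⇒  inside

inside=yes margin=5944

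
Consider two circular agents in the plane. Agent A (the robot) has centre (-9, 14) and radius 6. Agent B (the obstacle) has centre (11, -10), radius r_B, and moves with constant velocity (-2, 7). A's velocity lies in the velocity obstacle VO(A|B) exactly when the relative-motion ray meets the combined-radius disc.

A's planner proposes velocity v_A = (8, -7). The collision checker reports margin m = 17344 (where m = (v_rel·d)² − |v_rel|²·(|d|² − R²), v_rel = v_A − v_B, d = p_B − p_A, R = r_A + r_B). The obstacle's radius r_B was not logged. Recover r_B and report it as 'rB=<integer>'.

m = 17344
d = (20, -24);  v_rel = (10, -14),  |v_rel|² = 296
v_rel×d = (10)·(-24) − (-14)·(20) = 40
since m = R²·296 − 40²:  R² = (1600 + 17344) / 296 = 64
R = √64 = 8  ⇒  r_B = 8 − 6 = 2

rB=2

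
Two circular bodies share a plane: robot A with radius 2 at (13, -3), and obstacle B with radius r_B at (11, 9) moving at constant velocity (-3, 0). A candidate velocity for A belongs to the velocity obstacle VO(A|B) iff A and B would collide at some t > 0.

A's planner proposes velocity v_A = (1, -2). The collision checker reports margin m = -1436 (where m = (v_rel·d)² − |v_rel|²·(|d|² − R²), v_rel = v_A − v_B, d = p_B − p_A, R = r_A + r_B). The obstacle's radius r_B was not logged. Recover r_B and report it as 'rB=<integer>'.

m = -1436
d = (-2, 12);  v_rel = (4, -2),  |v_rel|² = 20
v_rel×d = (4)·(12) − (-2)·(-2) = 44
since m = R²·20 − 44²:  R² = (1936 + -1436) / 20 = 25
R = √25 = 5  ⇒  r_B = 5 − 2 = 3

rB=3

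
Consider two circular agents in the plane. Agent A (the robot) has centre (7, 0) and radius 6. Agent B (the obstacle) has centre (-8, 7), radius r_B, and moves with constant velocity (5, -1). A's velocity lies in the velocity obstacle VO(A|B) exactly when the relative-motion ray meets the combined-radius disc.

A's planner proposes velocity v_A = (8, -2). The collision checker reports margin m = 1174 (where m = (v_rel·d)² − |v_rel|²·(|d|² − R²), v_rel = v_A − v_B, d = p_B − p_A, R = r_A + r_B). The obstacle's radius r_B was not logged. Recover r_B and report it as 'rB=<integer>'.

m = 1174
d = (-15, 7);  v_rel = (3, -1),  |v_rel|² = 10
v_rel×d = (3)·(7) − (-1)·(-15) = 6
since m = R²·10 − 6²:  R² = (36 + 1174) / 10 = 121
R = √121 = 11  ⇒  r_B = 11 − 6 = 5

rB=5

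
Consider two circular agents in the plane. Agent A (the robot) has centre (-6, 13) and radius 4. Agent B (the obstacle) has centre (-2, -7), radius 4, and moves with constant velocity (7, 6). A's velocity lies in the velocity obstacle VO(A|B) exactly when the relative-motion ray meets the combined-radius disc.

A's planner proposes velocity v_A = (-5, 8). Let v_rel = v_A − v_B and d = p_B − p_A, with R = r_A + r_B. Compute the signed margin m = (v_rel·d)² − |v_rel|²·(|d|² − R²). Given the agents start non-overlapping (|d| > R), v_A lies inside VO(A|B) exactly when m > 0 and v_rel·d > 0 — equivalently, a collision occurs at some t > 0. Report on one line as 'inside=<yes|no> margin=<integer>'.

d = (4, -20),  |d|² = 416;  R = 4+4 = 8,  c = 416−8² = 352
v_rel = (-12, 2),  |v_rel|² = 148;  v_rel·d = (-12)·(4) + (2)·(-20) = -88
148·t² + 176·t + 352 = 0  ⇒  m = (-88)² − 148·352 = -44352
m = -44352 < 0,  v_rel·d = -88 < 0  ⇒  outside

inside=no margin=-44352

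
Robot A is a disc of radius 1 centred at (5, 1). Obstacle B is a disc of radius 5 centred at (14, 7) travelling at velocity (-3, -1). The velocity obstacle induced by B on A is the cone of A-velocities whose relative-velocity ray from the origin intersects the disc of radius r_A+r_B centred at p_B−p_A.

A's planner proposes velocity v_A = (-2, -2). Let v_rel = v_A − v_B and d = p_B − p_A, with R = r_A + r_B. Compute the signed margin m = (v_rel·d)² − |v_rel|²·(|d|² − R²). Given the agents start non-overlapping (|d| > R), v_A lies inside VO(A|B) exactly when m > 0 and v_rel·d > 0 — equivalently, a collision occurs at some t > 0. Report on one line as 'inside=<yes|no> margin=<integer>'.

d = (9, 6),  |d|² = 117;  R = 1+5 = 6,  c = 117−6² = 81
v_rel = (1, -1),  |v_rel|² = 2;  v_rel·d = (1)·(9) + (-1)·(6) = 3
2·t² − 6·t + 81 = 0  ⇒  m = 3² − 2·81 = -153
m = -153 < 0,  v_rel·d = 3 > 0  ⇒  outside

inside=no margin=-153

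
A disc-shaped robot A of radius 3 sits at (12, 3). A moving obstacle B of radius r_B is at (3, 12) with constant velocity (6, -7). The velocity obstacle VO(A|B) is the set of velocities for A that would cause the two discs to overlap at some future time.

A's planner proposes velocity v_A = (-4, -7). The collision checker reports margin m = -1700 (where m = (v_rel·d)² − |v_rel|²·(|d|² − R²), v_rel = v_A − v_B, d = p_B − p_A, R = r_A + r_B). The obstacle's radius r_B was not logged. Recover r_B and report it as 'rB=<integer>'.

m = -1700
d = (-9, 9);  v_rel = (-10, 0),  |v_rel|² = 100
v_rel×d = (-10)·(9) − (0)·(-9) = -90
since m = R²·100 − (-90)²:  R² = (8100 + -1700) / 100 = 64
R = √64 = 8  ⇒  r_B = 8 − 3 = 5

rB=5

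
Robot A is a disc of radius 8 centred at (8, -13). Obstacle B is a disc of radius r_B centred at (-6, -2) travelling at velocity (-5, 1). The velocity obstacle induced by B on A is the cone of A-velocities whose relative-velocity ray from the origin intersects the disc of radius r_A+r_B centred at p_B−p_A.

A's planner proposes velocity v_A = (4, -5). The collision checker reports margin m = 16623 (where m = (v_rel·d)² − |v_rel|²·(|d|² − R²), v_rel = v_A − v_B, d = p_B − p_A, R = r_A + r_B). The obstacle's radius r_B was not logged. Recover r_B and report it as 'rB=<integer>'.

m = 16623
d = (-14, 11);  v_rel = (9, -6),  |v_rel|² = 117
v_rel×d = (9)·(11) − (-6)·(-14) = 15
since m = R²·117 − 15²:  R² = (225 + 16623) / 117 = 144
R = √144 = 12  ⇒  r_B = 12 − 8 = 4

rB=4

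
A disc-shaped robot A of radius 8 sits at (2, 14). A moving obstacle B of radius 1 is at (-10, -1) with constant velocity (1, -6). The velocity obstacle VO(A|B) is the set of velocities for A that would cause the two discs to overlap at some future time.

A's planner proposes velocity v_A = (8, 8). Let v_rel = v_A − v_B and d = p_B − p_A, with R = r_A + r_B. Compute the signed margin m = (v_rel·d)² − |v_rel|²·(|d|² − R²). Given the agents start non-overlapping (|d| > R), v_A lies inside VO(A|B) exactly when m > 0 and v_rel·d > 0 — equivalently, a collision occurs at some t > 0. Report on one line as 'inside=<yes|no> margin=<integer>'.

d = (-12, -15),  |d|² = 369;  R = 8+1 = 9,  c = 369−9² = 288
v_rel = (7, 14),  |v_rel|² = 245;  v_rel·d = (7)·(-12) + (14)·(-15) = -294
245·t² + 588·t + 288 = 0  ⇒  m = (-294)² − 245·288 = 15876
m = 15876 > 0,  v_rel·d = -294 < 0  ⇒  outside

inside=no margin=15876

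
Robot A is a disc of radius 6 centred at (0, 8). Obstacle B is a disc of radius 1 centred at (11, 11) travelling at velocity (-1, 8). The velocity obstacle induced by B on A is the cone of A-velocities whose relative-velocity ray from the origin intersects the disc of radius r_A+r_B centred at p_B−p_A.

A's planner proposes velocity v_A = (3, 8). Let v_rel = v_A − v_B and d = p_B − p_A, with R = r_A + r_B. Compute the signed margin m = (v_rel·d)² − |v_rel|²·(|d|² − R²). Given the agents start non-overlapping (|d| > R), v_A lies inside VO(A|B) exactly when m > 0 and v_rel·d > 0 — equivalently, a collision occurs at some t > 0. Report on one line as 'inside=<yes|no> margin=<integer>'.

d = (11, 3),  |d|² = 130;  R = 6+1 = 7,  c = 130−7² = 81
v_rel = (4, 0),  |v_rel|² = 16;  v_rel·d = (4)·(11) + (0)·(3) = 44
16·t² − 88·t + 81 = 0  ⇒  m = 44² − 16·81 = 640
m = 640 > 0,  v_rel·d = 44 > 0  ⇒  inside

inside=yes margin=640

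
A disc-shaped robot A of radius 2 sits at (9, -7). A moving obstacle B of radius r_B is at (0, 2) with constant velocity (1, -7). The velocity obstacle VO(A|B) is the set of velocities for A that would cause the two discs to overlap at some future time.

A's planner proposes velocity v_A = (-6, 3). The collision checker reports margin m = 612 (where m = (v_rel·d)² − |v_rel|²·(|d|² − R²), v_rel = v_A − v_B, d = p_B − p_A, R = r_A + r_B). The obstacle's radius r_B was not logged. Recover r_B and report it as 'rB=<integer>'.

m = 612
d = (-9, 9);  v_rel = (-7, 10),  |v_rel|² = 149
v_rel×d = (-7)·(9) − (10)·(-9) = 27
since m = R²·149 − 27²:  R² = (729 + 612) / 149 = 9
R = √9 = 3  ⇒  r_B = 3 − 2 = 1

rB=1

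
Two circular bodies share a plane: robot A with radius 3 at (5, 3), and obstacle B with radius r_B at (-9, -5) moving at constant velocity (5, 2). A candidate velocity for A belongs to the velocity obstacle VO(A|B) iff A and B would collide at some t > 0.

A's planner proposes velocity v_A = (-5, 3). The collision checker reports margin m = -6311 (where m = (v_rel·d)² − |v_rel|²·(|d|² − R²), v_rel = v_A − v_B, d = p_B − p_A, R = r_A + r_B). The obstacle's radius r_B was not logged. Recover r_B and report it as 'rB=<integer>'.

m = -6311
d = (-14, -8);  v_rel = (-10, 1),  |v_rel|² = 101
v_rel×d = (-10)·(-8) − (1)·(-14) = 94
since m = R²·101 − 94²:  R² = (8836 + -6311) / 101 = 25
R = √25 = 5  ⇒  r_B = 5 − 3 = 2

rB=2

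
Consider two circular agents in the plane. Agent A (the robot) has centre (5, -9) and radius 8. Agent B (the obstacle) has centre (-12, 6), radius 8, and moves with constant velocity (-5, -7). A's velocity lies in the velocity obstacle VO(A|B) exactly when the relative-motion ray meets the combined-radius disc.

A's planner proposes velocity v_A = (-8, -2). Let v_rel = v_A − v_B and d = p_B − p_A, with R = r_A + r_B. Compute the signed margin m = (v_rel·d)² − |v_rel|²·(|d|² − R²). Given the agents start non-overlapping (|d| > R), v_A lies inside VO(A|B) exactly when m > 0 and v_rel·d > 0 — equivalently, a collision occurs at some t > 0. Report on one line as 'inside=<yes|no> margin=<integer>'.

d = (-17, 15),  |d|² = 514;  R = 8+8 = 16,  c = 514−16² = 258
v_rel = (-3, 5),  |v_rel|² = 34;  v_rel·d = (-3)·(-17) + (5)·(15) = 126
34·t² − 252·t + 258 = 0  ⇒  m = 126² − 34·258 = 7104
m = 7104 > 0,  v_rel·d = 126 > 0  ⇒  inside

inside=yes margin=7104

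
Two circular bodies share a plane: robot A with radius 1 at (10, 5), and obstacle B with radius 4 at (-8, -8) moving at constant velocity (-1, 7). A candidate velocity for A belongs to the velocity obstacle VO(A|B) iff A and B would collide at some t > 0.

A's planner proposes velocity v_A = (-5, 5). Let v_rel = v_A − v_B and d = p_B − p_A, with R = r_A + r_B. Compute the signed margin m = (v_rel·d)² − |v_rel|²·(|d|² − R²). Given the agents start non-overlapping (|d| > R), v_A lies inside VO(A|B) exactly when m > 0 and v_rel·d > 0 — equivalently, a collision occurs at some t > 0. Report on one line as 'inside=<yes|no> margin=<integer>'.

d = (-18, -13),  |d|² = 493;  R = 1+4 = 5,  c = 493−5² = 468
v_rel = (-4, -2),  |v_rel|² = 20;  v_rel·d = (-4)·(-18) + (-2)·(-13) = 98
20·t² − 196·t + 468 = 0  ⇒  m = 98² − 20·468 = 244
m = 244 > 0,  v_rel·d = 98 > 0  ⇒  inside

inside=yes margin=244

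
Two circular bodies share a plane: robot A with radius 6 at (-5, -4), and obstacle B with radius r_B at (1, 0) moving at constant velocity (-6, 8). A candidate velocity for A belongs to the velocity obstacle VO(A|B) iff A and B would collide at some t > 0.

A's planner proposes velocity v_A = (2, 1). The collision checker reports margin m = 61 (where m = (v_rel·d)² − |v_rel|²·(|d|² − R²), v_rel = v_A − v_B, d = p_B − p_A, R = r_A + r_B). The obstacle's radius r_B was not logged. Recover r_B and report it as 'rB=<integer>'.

m = 61
d = (6, 4);  v_rel = (8, -7),  |v_rel|² = 113
v_rel×d = (8)·(4) − (-7)·(6) = 74
since m = R²·113 − 74²:  R² = (5476 + 61) / 113 = 49
R = √49 = 7  ⇒  r_B = 7 − 6 = 1

rB=1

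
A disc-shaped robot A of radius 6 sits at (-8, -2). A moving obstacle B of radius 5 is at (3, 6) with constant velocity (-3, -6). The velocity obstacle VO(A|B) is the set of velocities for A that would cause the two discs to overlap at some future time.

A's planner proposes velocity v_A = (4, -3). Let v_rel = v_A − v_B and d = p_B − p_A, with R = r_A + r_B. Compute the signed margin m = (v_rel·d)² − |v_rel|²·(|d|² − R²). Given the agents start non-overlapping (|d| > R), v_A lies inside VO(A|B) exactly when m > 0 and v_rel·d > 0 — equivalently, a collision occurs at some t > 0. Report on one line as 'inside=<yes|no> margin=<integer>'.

d = (11, 8),  |d|² = 185;  R = 6+5 = 11,  c = 185−11² = 64
v_rel = (7, 3),  |v_rel|² = 58;  v_rel·d = (7)·(11) + (3)·(8) = 101
58·t² − 202·t + 64 = 0  ⇒  m = 101² − 58·64 = 6489
m = 6489 > 0,  v_rel·d = 101 > 0  ⇒  inside

inside=yes margin=6489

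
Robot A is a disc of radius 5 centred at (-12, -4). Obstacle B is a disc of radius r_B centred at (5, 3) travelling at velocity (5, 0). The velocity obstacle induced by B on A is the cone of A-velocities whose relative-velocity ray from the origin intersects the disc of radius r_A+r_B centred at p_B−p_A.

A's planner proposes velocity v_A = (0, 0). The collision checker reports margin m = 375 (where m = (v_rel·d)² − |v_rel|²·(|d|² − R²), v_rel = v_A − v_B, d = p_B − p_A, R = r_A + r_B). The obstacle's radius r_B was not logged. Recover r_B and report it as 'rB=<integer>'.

m = 375
d = (17, 7);  v_rel = (-5, 0),  |v_rel|² = 25
v_rel×d = (-5)·(7) − (0)·(17) = -35
since m = R²·25 − (-35)²:  R² = (1225 + 375) / 25 = 64
R = √64 = 8  ⇒  r_B = 8 − 5 = 3

rB=3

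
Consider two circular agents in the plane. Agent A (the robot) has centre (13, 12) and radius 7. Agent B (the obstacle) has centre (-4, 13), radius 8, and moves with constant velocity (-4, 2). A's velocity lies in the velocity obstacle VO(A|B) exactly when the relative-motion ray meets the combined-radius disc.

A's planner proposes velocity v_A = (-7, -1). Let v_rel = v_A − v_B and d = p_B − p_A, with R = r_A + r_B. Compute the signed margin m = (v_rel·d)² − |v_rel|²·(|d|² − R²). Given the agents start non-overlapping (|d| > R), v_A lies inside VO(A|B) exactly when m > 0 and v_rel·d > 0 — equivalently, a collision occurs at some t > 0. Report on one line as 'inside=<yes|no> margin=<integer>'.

d = (-17, 1),  |d|² = 290;  R = 7+8 = 15,  c = 290−15² = 65
v_rel = (-3, -3),  |v_rel|² = 18;  v_rel·d = (-3)·(-17) + (-3)·(1) = 48
18·t² − 96·t + 65 = 0  ⇒  m = 48² − 18·65 = 1134
m = 1134 > 0,  v_rel·d = 48 > 0  ⇒  inside

inside=yes margin=1134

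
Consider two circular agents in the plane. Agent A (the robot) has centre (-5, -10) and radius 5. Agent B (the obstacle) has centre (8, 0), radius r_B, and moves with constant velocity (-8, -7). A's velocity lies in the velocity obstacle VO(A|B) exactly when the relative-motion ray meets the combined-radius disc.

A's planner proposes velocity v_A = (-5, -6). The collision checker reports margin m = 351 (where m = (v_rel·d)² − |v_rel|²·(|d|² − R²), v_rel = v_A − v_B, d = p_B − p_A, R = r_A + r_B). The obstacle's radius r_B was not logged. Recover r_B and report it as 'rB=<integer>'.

m = 351
d = (13, 10);  v_rel = (3, 1),  |v_rel|² = 10
v_rel×d = (3)·(10) − (1)·(13) = 17
since m = R²·10 − 17²:  R² = (289 + 351) / 10 = 64
R = √64 = 8  ⇒  r_B = 8 − 5 = 3

rB=3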